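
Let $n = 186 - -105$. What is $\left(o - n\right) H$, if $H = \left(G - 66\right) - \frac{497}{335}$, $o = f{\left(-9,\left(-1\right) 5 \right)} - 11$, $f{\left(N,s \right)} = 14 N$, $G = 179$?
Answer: $- \frac{15989224}{335} \approx -47729.0$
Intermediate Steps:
$n = 291$ ($n = 186 + 105 = 291$)
$o = -137$ ($o = 14 \left(-9\right) - 11 = -126 - 11 = -137$)
$H = \frac{37358}{335}$ ($H = \left(179 - 66\right) - \frac{497}{335} = \left(179 - 66\right) - 497 \cdot \frac{1}{335} = 113 - \frac{497}{335} = \frac{37358}{335} \approx 111.52$)
$\left(o - n\right) H = \left(-137 - 291\right) \frac{37358}{335} = \left(-428\right) \frac{37358}{335} = - \frac{15989224}{335}$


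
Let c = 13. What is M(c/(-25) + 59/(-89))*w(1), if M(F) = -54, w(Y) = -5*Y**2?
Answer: 270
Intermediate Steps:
M(c/(-25) + 59/(-89))*w(1) = -(-270)*1**2 = -(-270) = -54*(-5) = 270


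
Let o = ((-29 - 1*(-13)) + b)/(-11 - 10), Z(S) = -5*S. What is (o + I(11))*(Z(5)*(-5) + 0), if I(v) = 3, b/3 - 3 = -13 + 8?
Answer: 10625/21 ≈ 505.95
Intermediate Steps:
b = -6 (b = 9 + 3*(-13 + 8) = 9 + 3*(-5) = 9 - 15 = -6)
o = 22/21 (o = ((-29 - 1*(-13)) - 6)/(-11 - 10) = ((-29 + 13) - 6)/(-21) = (-16 - 6)*(-1/21) = -22*(-1/21) = 22/21 ≈ 1.0476)
(o + I(11))*(Z(5)*(-5) + 0) = (22/21 + 3)*(-5*5*(-5) + 0) = 85*(-25*(-5) + 0)/21 = 85*(125 + 0)/21 = (85/21)*125 = 10625/21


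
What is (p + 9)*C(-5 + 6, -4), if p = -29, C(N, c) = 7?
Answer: -140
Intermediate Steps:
(p + 9)*C(-5 + 6, -4) = (-29 + 9)*7 = -20*7 = -140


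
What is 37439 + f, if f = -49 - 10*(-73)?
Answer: 38120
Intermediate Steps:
f = 681 (f = -49 + 730 = 681)
37439 + f = 37439 + 681 = 38120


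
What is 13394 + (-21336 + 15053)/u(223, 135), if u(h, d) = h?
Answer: 2980579/223 ≈ 13366.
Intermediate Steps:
13394 + (-21336 + 15053)/u(223, 135) = 13394 + (-21336 + 15053)/223 = 13394 - 6283*1/223 = 13394 - 6283/223 = 2980579/223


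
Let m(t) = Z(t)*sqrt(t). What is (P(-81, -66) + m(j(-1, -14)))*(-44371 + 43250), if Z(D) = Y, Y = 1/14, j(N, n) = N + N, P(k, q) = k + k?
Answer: 181602 - 1121*I*sqrt(2)/14 ≈ 1.816e+5 - 113.24*I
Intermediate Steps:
P(k, q) = 2*k
j(N, n) = 2*N
Y = 1/14 ≈ 0.071429
Z(D) = 1/14
m(t) = sqrt(t)/14
(P(-81, -66) + m(j(-1, -14)))*(-44371 + 43250) = (2*(-81) + sqrt(2*(-1))/14)*(-44371 + 43250) = (-162 + sqrt(-2)/14)*(-1121) = (-162 + (I*sqrt(2))/14)*(-1121) = (-162 + I*sqrt(2)/14)*(-1121) = 181602 - 1121*I*sqrt(2)/14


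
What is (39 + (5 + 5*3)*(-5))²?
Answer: 3721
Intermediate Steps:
(39 + (5 + 5*3)*(-5))² = (39 + (5 + 15)*(-5))² = (39 + 20*(-5))² = (39 - 100)² = (-61)² = 3721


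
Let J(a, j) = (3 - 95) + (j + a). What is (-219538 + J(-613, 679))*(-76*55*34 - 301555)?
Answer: 97415057700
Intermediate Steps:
J(a, j) = -92 + a + j (J(a, j) = -92 + (a + j) = -92 + a + j)
(-219538 + J(-613, 679))*(-76*55*34 - 301555) = (-219538 + (-92 - 613 + 679))*(-76*55*34 - 301555) = (-219538 - 26)*(-4180*34 - 301555) = -219564*(-142120 - 301555) = -219564*(-443675) = 97415057700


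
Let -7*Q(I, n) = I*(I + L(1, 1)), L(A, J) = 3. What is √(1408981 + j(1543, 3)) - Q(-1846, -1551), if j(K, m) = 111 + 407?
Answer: 3402178/7 + 3*√156611 ≈ 4.8721e+5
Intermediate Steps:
j(K, m) = 518
Q(I, n) = -I*(3 + I)/7 (Q(I, n) = -I*(I + 3)/7 = -I*(3 + I)/7)
√(1408981 + j(1543, 3)) - Q(-1846, -1551) = √(1408981 + 518) - (-1)*(-1846)*(3 - 1846)/7 = √1409499 - (-1)*(-1846)*(-1843)/7 = 3*√156611 - 1*(-3402178/7) = 3*√156611 + 3402178/7 = 3402178/7 + 3*√156611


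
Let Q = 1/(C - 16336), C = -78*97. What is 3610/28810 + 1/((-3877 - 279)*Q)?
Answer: 35180989/5986718 ≈ 5.8765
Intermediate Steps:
C = -7566
Q = -1/23902 (Q = 1/(-7566 - 16336) = 1/(-23902) = -1/23902 ≈ -4.1838e-5)
3610/28810 + 1/((-3877 - 279)*Q) = 3610/28810 + 1/((-3877 - 279)*(-1/23902)) = 3610*(1/28810) - 23902/(-4156) = 361/2881 - 1/4156*(-23902) = 361/2881 + 11951/2078 = 35180989/5986718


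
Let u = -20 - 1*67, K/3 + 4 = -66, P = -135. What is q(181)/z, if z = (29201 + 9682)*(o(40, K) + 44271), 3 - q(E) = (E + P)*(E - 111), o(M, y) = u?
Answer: -3217/1718006472 ≈ -1.8725e-6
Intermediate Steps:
K = -210 (K = -12 + 3*(-66) = -12 - 198 = -210)
u = -87 (u = -20 - 67 = -87)
o(M, y) = -87
q(E) = 3 - (-135 + E)*(-111 + E) (q(E) = 3 - (E - 135)*(E - 111) = 3 - (-135 + E)*(-111 + E))
z = 1718006472 (z = (29201 + 9682)*(-87 + 44271) = 38883*44184 = 1718006472)
q(181)/z = (-14982 - 1*181**2 + 246*181)/1718006472 = (-14982 - 1*32761 + 44526)*(1/1718006472) = (-14982 - 32761 + 44526)*(1/1718006472) = -3217*1/1718006472 = -3217/1718006472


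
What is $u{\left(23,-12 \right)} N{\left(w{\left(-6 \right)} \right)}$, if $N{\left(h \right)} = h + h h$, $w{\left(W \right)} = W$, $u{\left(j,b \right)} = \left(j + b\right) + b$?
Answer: $-30$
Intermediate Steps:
$u{\left(j,b \right)} = j + 2 b$ ($u{\left(j,b \right)} = \left(b + j\right) + b = j + 2 b$)
$N{\left(h \right)} = h + h^{2}$
$u{\left(23,-12 \right)} N{\left(w{\left(-6 \right)} \right)} = \left(23 + 2 \left(-12\right)\right) \left(- 6 \left(1 - 6\right)\right) = \left(23 - 24\right) \left(\left(-6\right) \left(-5\right)\right) = \left(-1\right) 30 = -30$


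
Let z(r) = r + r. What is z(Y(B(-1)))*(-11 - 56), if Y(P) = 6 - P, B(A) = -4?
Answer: -1340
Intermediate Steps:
z(r) = 2*r
z(Y(B(-1)))*(-11 - 56) = (2*(6 - 1*(-4)))*(-11 - 56) = (2*(6 + 4))*(-67) = (2*10)*(-67) = 20*(-67) = -1340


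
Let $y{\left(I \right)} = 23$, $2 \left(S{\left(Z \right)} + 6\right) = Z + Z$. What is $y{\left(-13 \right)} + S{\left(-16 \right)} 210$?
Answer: $-4597$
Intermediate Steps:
$S{\left(Z \right)} = -6 + Z$ ($S{\left(Z \right)} = -6 + \frac{Z + Z}{2} = -6 + \frac{2 Z}{2} = -6 + Z$)
$y{\left(-13 \right)} + S{\left(-16 \right)} 210 = 23 + \left(-6 - 16\right) 210 = 23 - 4620 = -4597$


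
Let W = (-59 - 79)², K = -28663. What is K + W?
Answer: -9619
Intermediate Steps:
W = 19044 (W = (-138)² = 19044)
K + W = -28663 + 19044 = -9619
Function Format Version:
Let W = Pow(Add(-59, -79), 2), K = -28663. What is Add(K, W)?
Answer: -9619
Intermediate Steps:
W = 19044 (W = Pow(-138, 2) = 19044)
Add(K, W) = Add(-28663, 19044) = -9619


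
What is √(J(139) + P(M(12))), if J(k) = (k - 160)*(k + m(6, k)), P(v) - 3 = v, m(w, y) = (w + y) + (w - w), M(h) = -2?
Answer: I*√5963 ≈ 77.22*I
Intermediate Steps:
m(w, y) = w + y (m(w, y) = (w + y) + 0 = w + y)
P(v) = 3 + v
J(k) = (-160 + k)*(6 + 2*k) (J(k) = (k - 160)*(k + (6 + k)) = (-160 + k)*(6 + 2*k))
√(J(139) + P(M(12))) = √((-960 - 314*139 + 2*139²) + (3 - 2)) = √((-960 - 43646 + 2*19321) + 1) = √((-960 - 43646 + 38642) + 1) = √(-5964 + 1) = √(-5963) = I*√5963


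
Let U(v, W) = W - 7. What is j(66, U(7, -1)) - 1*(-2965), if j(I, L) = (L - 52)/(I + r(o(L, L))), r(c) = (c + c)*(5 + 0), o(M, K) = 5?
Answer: 85970/29 ≈ 2964.5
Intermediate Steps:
U(v, W) = -7 + W
r(c) = 10*c (r(c) = (2*c)*5 = 10*c)
j(I, L) = (-52 + L)/(50 + I) (j(I, L) = (L - 52)/(I + 10*5) = (-52 + L)/(I + 50) = (-52 + L)/(50 + I))
j(66, U(7, -1)) - 1*(-2965) = (-52 + (-7 - 1))/(50 + 66) - 1*(-2965) = (-52 - 8)/116 + 2965 = (1/116)*(-60) + 2965 = -15/29 + 2965 = 85970/29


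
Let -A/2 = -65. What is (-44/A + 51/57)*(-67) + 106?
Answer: 84881/1235 ≈ 68.729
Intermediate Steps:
A = 130 (A = -2*(-65) = 130)
(-44/A + 51/57)*(-67) + 106 = (-44/130 + 51/57)*(-67) + 106 = (-44*1/130 + 51*(1/57))*(-67) + 106 = (-22/65 + 17/19)*(-67) + 106 = (687/1235)*(-67) + 106 = -46029/1235 + 106 = 84881/1235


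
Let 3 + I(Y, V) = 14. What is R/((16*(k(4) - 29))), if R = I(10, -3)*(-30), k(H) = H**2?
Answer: 165/104 ≈ 1.5865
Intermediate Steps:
I(Y, V) = 11 (I(Y, V) = -3 + 14 = 11)
R = -330 (R = 11*(-30) = -330)
R/((16*(k(4) - 29))) = -330*1/(16*(4**2 - 29)) = -330*1/(16*(16 - 29)) = -330/(16*(-13)) = -330/(-208) = -330*(-1/208) = 165/104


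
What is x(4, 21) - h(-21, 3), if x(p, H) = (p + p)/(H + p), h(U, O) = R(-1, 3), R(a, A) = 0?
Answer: 8/25 ≈ 0.32000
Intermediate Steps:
h(U, O) = 0
x(p, H) = 2*p/(H + p) (x(p, H) = (2*p)/(H + p) = 2*p/(H + p))
x(4, 21) - h(-21, 3) = 2*4/(21 + 4) - 1*0 = 2*4/25 + 0 = 2*4*(1/25) + 0 = 8/25 + 0 = 8/25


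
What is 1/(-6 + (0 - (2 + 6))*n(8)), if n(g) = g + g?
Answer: -1/134 ≈ -0.0074627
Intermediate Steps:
n(g) = 2*g
1/(-6 + (0 - (2 + 6))*n(8)) = 1/(-6 + (0 - (2 + 6))*(2*8)) = 1/(-6 + (0 - 1*8)*16) = 1/(-6 + (0 - 8)*16) = 1/(-6 - 8*16) = 1/(-6 - 128) = 1/(-134) = -1/134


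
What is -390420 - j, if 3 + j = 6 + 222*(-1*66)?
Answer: -375771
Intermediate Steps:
j = -14649 (j = -3 + (6 + 222*(-1*66)) = -3 + (6 + 222*(-66)) = -3 + (6 - 14652) = -3 - 14646 = -14649)
-390420 - j = -390420 - 1*(-14649) = -390420 + 14649 = -375771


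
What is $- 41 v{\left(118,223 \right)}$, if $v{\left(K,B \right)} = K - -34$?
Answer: $-6232$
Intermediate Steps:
$v{\left(K,B \right)} = 34 + K$ ($v{\left(K,B \right)} = K + 34 = 34 + K$)
$- 41 v{\left(118,223 \right)} = - 41 \left(34 + 118\right) = \left(-41\right) 152 = -6232$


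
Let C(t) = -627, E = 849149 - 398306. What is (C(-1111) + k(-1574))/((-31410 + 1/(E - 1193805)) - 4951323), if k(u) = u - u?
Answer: 465837174/3701981275147 ≈ 0.00012583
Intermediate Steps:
E = 450843
k(u) = 0
(C(-1111) + k(-1574))/((-31410 + 1/(E - 1193805)) - 4951323) = (-627 + 0)/((-31410 + 1/(450843 - 1193805)) - 4951323) = -627/((-31410 + 1/(-742962)) - 4951323) = -627/((-31410 - 1/742962) - 4951323) = -627/(-23336436421/742962 - 4951323) = -627/(-3701981275147/742962) = -627*(-742962/3701981275147) = 465837174/3701981275147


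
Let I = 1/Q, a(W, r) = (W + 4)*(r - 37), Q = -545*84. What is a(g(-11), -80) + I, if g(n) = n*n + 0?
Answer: -669532501/45780 ≈ -14625.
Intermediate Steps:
g(n) = n² (g(n) = n² + 0 = n²)
Q = -45780
a(W, r) = (-37 + r)*(4 + W) (a(W, r) = (4 + W)*(-37 + r) = (-37 + r)*(4 + W))
I = -1/45780 (I = 1/(-45780) = -1/45780 ≈ -2.1844e-5)
a(g(-11), -80) + I = (-148 - 37*(-11)² + 4*(-80) + (-11)²*(-80)) - 1/45780 = (-148 - 37*121 - 320 + 121*(-80)) - 1/45780 = (-148 - 4477 - 320 - 9680) - 1/45780 = -14625 - 1/45780 = -669532501/45780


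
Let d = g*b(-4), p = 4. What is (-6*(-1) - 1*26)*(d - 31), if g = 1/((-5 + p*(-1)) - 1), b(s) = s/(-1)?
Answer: 628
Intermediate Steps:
b(s) = -s (b(s) = s*(-1) = -s)
g = -⅒ (g = 1/((-5 + 4*(-1)) - 1) = 1/((-5 - 4) - 1) = 1/(-9 - 1) = 1/(-10) = -⅒ ≈ -0.10000)
d = -⅖ (d = -(-1)*(-4)/10 = -⅒*4 = -⅖ ≈ -0.40000)
(-6*(-1) - 1*26)*(d - 31) = (-6*(-1) - 1*26)*(-⅖ - 31) = (6 - 26)*(-157/5) = -20*(-157/5) = 628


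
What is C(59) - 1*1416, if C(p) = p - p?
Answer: -1416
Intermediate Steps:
C(p) = 0
C(59) - 1*1416 = 0 - 1*1416 = 0 - 1416 = -1416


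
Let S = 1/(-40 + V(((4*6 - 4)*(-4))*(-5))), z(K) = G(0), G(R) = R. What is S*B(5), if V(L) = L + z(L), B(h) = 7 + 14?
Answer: 7/120 ≈ 0.058333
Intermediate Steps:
B(h) = 21
z(K) = 0
V(L) = L (V(L) = L + 0 = L)
S = 1/360 (S = 1/(-40 + ((4*6 - 4)*(-4))*(-5)) = 1/(-40 + ((24 - 4)*(-4))*(-5)) = 1/(-40 + (20*(-4))*(-5)) = 1/(-40 - 80*(-5)) = 1/(-40 + 400) = 1/360 ≈ 0.0027778)
S*B(5) = (1/360)*21 = 7/120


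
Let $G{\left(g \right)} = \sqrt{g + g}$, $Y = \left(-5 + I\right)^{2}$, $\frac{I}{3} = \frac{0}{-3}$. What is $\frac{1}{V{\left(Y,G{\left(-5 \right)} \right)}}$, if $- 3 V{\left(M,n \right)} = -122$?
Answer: $\frac{3}{122} \approx 0.02459$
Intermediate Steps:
$I = 0$ ($I = 3 \frac{0}{-3} = 3 \cdot 0 \left(- \frac{1}{3}\right) = 3 \cdot 0 = 0$)
$Y = 25$ ($Y = \left(-5 + 0\right)^{2} = \left(-5\right)^{2} = 25$)
$G{\left(g \right)} = \sqrt{2} \sqrt{g}$ ($G{\left(g \right)} = \sqrt{2 g} = \sqrt{2} \sqrt{g}$)
$V{\left(M,n \right)} = \frac{122}{3}$ ($V{\left(M,n \right)} = \left(- \frac{1}{3}\right) \left(-122\right) = \frac{122}{3}$)
$\frac{1}{V{\left(Y,G{\left(-5 \right)} \right)}} = \frac{1}{\frac{122}{3}} = \frac{3}{122}$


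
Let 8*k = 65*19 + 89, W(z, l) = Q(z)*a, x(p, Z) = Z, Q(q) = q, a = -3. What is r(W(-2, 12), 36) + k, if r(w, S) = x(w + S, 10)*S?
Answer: 1051/2 ≈ 525.50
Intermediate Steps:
W(z, l) = -3*z (W(z, l) = z*(-3) = -3*z)
r(w, S) = 10*S
k = 331/2 (k = (65*19 + 89)/8 = (1235 + 89)/8 = (⅛)*1324 = 331/2 ≈ 165.50)
r(W(-2, 12), 36) + k = 10*36 + 331/2 = 360 + 331/2 = 1051/2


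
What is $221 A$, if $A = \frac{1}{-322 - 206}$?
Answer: $- \frac{221}{528} \approx -0.41856$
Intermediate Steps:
$A = - \frac{1}{528}$ ($A = \frac{1}{-528} = - \frac{1}{528} \approx -0.0018939$)
$221 A = 221 \left(- \frac{1}{528}\right) = - \frac{221}{528}$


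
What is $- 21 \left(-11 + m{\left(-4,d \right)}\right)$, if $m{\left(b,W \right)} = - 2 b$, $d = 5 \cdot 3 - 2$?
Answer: $63$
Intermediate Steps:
$d = 13$ ($d = 15 - 2 = 13$)
$- 21 \left(-11 + m{\left(-4,d \right)}\right) = - 21 \left(-11 - -8\right) = - 21 \left(-11 + 8\right) = \left(-21\right) \left(-3\right) = 63$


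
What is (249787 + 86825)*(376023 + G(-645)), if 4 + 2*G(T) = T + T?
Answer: 126356066112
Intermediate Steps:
G(T) = -2 + T (G(T) = -2 + (T + T)/2 = -2 + (2*T)/2 = -2 + T)
(249787 + 86825)*(376023 + G(-645)) = (249787 + 86825)*(376023 + (-2 - 645)) = 336612*(376023 - 647) = 336612*375376 = 126356066112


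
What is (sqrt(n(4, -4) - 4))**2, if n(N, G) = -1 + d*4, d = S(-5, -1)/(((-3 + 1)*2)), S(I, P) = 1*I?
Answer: 0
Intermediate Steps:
S(I, P) = I
d = 5/4 (d = -5*1/(2*(-3 + 1)) = -5/((-2*2)) = -5/(-4) = -5*(-1/4) = 5/4 ≈ 1.2500)
n(N, G) = 4 (n(N, G) = -1 + (5/4)*4 = -1 + 5 = 4)
(sqrt(n(4, -4) - 4))**2 = (sqrt(4 - 4))**2 = (sqrt(0))**2 = 0**2 = 0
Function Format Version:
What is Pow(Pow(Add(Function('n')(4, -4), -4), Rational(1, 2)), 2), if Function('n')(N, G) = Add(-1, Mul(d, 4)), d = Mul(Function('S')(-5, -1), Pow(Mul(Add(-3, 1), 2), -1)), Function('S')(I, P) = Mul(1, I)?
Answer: 0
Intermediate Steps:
Function('S')(I, P) = I
d = Rational(5, 4) (d = Mul(-5, Pow(Mul(Add(-3, 1), 2), -1)) = Mul(-5, Pow(Mul(-2, 2), -1)) = Mul(-5, Pow(-4, -1)) = Mul(-5, Rational(-1, 4)) = Rational(5, 4) ≈ 1.2500)
Function('n')(N, G) = 4 (Function('n')(N, G) = Add(-1, Mul(Rational(5, 4), 4)) = Add(-1, 5) = 4)
Pow(Pow(Add(Function('n')(4, -4), -4), Rational(1, 2)), 2) = Pow(Pow(Add(4, -4), Rational(1, 2)), 2) = Pow(Pow(0, Rational(1, 2)), 2) = Pow(0, 2) = 0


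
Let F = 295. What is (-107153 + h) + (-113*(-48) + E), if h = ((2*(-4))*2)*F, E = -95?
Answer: -106544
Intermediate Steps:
h = -4720 (h = ((2*(-4))*2)*295 = -8*2*295 = -16*295 = -4720)
(-107153 + h) + (-113*(-48) + E) = (-107153 - 4720) + (-113*(-48) - 95) = -111873 + (5424 - 95) = -111873 + 5329 = -106544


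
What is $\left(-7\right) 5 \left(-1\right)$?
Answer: $35$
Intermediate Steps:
$\left(-7\right) 5 \left(-1\right) = \left(-35\right) \left(-1\right) = 35$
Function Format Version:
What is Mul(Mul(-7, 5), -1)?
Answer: 35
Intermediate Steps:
Mul(Mul(-7, 5), -1) = Mul(-35, -1) = 35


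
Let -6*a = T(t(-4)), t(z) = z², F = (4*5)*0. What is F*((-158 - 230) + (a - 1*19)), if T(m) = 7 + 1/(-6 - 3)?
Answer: 0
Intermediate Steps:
F = 0 (F = 20*0 = 0)
T(m) = 62/9 (T(m) = 7 + 1/(-9) = 7 - ⅑ = 62/9)
a = -31/27 (a = -⅙*62/9 = -31/27 ≈ -1.1481)
F*((-158 - 230) + (a - 1*19)) = 0*((-158 - 230) + (-31/27 - 1*19)) = 0*(-388 + (-31/27 - 19)) = 0*(-388 - 544/27) = 0*(-11020/27) = 0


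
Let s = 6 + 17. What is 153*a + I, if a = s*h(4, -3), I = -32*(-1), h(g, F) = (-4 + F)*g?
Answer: -98500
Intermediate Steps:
h(g, F) = g*(-4 + F)
s = 23
I = 32
a = -644 (a = 23*(4*(-4 - 3)) = 23*(4*(-7)) = 23*(-28) = -644)
153*a + I = 153*(-644) + 32 = -98532 + 32 = -98500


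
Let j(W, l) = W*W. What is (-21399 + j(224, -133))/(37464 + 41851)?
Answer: 28777/79315 ≈ 0.36282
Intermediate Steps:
j(W, l) = W**2
(-21399 + j(224, -133))/(37464 + 41851) = (-21399 + 224**2)/(37464 + 41851) = (-21399 + 50176)/79315 = 28777*(1/79315) = 28777/79315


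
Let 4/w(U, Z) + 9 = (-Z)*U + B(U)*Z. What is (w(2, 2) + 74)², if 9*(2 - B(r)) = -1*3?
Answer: 3378244/625 ≈ 5405.2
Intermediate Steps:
B(r) = 7/3 (B(r) = 2 - (-1)*3/9 = 2 - ⅑*(-3) = 2 + ⅓ = 7/3)
w(U, Z) = 4/(-9 + 7*Z/3 - U*Z) (w(U, Z) = 4/(-9 + ((-Z)*U + 7*Z/3)) = 4/(-9 + (-U*Z + 7*Z/3)) = 4/(-9 + (7*Z/3 - U*Z)) = 4/(-9 + 7*Z/3 - U*Z))
(w(2, 2) + 74)² = (-12/(27 - 7*2 + 3*2*2) + 74)² = (-12/(27 - 14 + 12) + 74)² = (-12/25 + 74)² = (1838/25)² = 3378244/625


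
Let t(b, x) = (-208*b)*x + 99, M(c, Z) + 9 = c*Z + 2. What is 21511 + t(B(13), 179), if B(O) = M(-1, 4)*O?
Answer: 5345786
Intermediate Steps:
M(c, Z) = -7 + Z*c (M(c, Z) = -9 + (c*Z + 2) = -9 + (Z*c + 2) = -9 + (2 + Z*c) = -7 + Z*c)
B(O) = -11*O (B(O) = (-7 + 4*(-1))*O = (-7 - 4)*O = -11*O)
t(b, x) = 99 - 208*b*x (t(b, x) = -208*b*x + 99 = 99 - 208*b*x)
21511 + t(B(13), 179) = 21511 + (99 - 208*(-11*13)*179) = 21511 + (99 - 208*(-143)*179) = 21511 + (99 + 5324176) = 21511 + 5324275 = 5345786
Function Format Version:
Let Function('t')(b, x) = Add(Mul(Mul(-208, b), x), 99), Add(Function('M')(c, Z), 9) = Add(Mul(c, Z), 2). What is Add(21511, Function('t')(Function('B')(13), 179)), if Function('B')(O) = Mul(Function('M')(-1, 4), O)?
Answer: 5345786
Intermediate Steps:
Function('M')(c, Z) = Add(-7, Mul(Z, c)) (Function('M')(c, Z) = Add(-9, Add(Mul(c, Z), 2)) = Add(-9, Add(Mul(Z, c), 2)) = Add(-9, Add(2, Mul(Z, c))) = Add(-7, Mul(Z, c)))
Function('B')(O) = Mul(-11, O) (Function('B')(O) = Mul(Add(-7, Mul(4, -1)), O) = Mul(Add(-7, -4), O) = Mul(-11, O))
Function('t')(b, x) = Add(99, Mul(-208, b, x)) (Function('t')(b, x) = Add(Mul(-208, b, x), 99) = Add(99, Mul(-208, b, x)))
Add(21511, Function('t')(Function('B')(13), 179)) = Add(21511, Add(99, Mul(-208, Mul(-11, 13), 179))) = Add(21511, Add(99, Mul(-208, -143, 179))) = Add(21511, Add(99, 5324176)) = Add(21511, 5324275) = 5345786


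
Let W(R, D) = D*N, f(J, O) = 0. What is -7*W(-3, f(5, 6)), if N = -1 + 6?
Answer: 0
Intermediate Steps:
N = 5
W(R, D) = 5*D (W(R, D) = D*5 = 5*D)
-7*W(-3, f(5, 6)) = -35*0 = -7*0 = 0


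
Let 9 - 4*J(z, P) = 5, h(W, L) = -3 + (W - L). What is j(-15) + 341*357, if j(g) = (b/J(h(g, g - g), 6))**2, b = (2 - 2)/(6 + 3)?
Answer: 121737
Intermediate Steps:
h(W, L) = -3 + W - L
J(z, P) = 1 (J(z, P) = 9/4 - 1/4*5 = 9/4 - 5/4 = 1)
b = 0 (b = 0/9 = 0*(1/9) = 0)
j(g) = 0 (j(g) = (0/1)**2 = (0*1)**2 = 0**2 = 0)
j(-15) + 341*357 = 0 + 341*357 = 0 + 121737 = 121737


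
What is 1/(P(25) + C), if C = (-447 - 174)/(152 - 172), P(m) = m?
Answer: 20/1121 ≈ 0.017841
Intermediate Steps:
C = 621/20 (C = -621/(-20) = -621*(-1/20) = 621/20 ≈ 31.050)
1/(P(25) + C) = 1/(25 + 621/20) = 1/(1121/20) = 20/1121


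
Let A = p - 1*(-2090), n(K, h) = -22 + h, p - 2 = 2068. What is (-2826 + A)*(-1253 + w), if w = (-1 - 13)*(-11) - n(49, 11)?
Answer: -1451392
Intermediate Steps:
p = 2070 (p = 2 + 2068 = 2070)
w = 165 (w = (-1 - 13)*(-11) - (-22 + 11) = -14*(-11) - 1*(-11) = 154 + 11 = 165)
A = 4160 (A = 2070 - 1*(-2090) = 2070 + 2090 = 4160)
(-2826 + A)*(-1253 + w) = (-2826 + 4160)*(-1253 + 165) = 1334*(-1088) = -1451392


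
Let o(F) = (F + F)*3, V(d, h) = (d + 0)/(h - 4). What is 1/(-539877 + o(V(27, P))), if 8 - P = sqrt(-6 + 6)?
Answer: -2/1079673 ≈ -1.8524e-6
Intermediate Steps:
P = 8 (P = 8 - sqrt(-6 + 6) = 8 - sqrt(0) = 8 - 1*0 = 8 + 0 = 8)
V(d, h) = d/(-4 + h)
o(F) = 6*F (o(F) = (2*F)*3 = 6*F)
1/(-539877 + o(V(27, P))) = 1/(-539877 + 6*(27/(-4 + 8))) = 1/(-539877 + 6*(27/4)) = 1/(-539877 + 81/2) = 1/(-1079673/2) = -2/1079673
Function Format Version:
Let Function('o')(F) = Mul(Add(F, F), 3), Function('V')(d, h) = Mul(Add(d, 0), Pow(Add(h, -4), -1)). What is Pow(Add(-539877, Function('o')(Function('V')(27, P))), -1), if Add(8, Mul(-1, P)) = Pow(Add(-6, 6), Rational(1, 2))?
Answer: Rational(-2, 1079673) ≈ -1.8524e-6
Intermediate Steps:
P = 8 (P = Add(8, Mul(-1, Pow(Add(-6, 6), Rational(1, 2)))) = Add(8, Mul(-1, Pow(0, Rational(1, 2)))) = Add(8, Mul(-1, 0)) = Add(8, 0) = 8)
Function('V')(d, h) = Mul(d, Pow(Add(-4, h), -1))
Function('o')(F) = Mul(6, F) (Function('o')(F) = Mul(Mul(2, F), 3) = Mul(6, F))
Pow(Add(-539877, Function('o')(Function('V')(27, P))), -1) = Pow(Add(-539877, Mul(6, Mul(27, Pow(Add(-4, 8), -1)))), -1) = Pow(Add(-539877, Mul(6, Mul(27, Pow(4, -1)))), -1) = Pow(Add(-539877, Mul(6, Mul(27, Rational(1, 4)))), -1) = Pow(Add(-539877, Mul(6, Rational(27, 4))), -1) = Pow(Add(-539877, Rational(81, 2)), -1) = Pow(Rational(-1079673, 2), -1) = Rational(-2, 1079673)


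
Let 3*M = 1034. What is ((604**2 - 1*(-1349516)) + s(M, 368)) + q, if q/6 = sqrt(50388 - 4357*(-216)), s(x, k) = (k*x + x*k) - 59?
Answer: 5903843/3 + 60*sqrt(9915) ≈ 1.9739e+6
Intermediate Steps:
M = 1034/3 (M = (1/3)*1034 = 1034/3 ≈ 344.67)
s(x, k) = -59 + 2*k*x (s(x, k) = (k*x + k*x) - 59 = 2*k*x - 59 = -59 + 2*k*x)
q = 60*sqrt(9915) (q = 6*sqrt(50388 - 4357*(-216)) = 6*sqrt(50388 + 941112) = 6*sqrt(991500) = 6*(10*sqrt(9915)) = 60*sqrt(9915) ≈ 5974.4)
((604**2 - 1*(-1349516)) + s(M, 368)) + q = ((604**2 - 1*(-1349516)) + (-59 + 2*368*(1034/3))) + 60*sqrt(9915) = ((364816 + 1349516) + (-59 + 761024/3)) + 60*sqrt(9915) = (1714332 + 760847/3) + 60*sqrt(9915) = 5903843/3 + 60*sqrt(9915)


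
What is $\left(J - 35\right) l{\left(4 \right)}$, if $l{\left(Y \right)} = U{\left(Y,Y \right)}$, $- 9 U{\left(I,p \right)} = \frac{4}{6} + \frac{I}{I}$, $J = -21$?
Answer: $\frac{280}{27} \approx 10.37$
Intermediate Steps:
$U{\left(I,p \right)} = - \frac{5}{27}$ ($U{\left(I,p \right)} = - \frac{\frac{4}{6} + \frac{I}{I}}{9} = - \frac{4 \cdot \frac{1}{6} + 1}{9} = - \frac{\frac{2}{3} + 1}{9} = \left(- \frac{1}{9}\right) \frac{5}{3} = - \frac{5}{27}$)
$l{\left(Y \right)} = - \frac{5}{27}$
$\left(J - 35\right) l{\left(4 \right)} = \left(-21 - 35\right) \left(- \frac{5}{27}\right) = \left(-56\right) \left(- \frac{5}{27}\right) = \frac{280}{27}$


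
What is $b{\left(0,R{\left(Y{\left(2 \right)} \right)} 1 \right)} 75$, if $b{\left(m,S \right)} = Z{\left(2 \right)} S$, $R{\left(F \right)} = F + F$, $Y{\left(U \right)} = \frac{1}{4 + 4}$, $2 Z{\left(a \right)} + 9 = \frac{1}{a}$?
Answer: $- \frac{1275}{16} \approx -79.688$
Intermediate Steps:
$Z{\left(a \right)} = - \frac{9}{2} + \frac{1}{2 a}$
$Y{\left(U \right)} = \frac{1}{8}$
$R{\left(F \right)} = 2 F$
$b{\left(m,S \right)} = - \frac{17 S}{4}$ ($b{\left(m,S \right)} = \frac{1 - 18}{2 \cdot 2} S = \frac{1}{2} \cdot \frac{1}{2} \left(1 - 18\right) S = \frac{1}{2} \cdot \frac{1}{2} \left(-17\right) S = - \frac{17 S}{4}$)
$b{\left(0,R{\left(Y{\left(2 \right)} \right)} 1 \right)} 75 = - \frac{17 \cdot 2 \cdot \frac{1}{8} \cdot 1}{4} \cdot 75 = - \frac{17 \cdot \frac{1}{4} \cdot 1}{4} \cdot 75 = \left(- \frac{17}{4}\right) \frac{1}{4} \cdot 75 = \left(- \frac{17}{16}\right) 75 = - \frac{1275}{16}$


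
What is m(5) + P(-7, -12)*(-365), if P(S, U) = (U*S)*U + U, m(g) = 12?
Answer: 372312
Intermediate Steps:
P(S, U) = U + S*U**2 (P(S, U) = (S*U)*U + U = S*U**2 + U = U + S*U**2)
m(5) + P(-7, -12)*(-365) = 12 - 12*(1 - 7*(-12))*(-365) = 12 - 12*(1 + 84)*(-365) = 12 - 12*85*(-365) = 12 - 1020*(-365) = 12 + 372300 = 372312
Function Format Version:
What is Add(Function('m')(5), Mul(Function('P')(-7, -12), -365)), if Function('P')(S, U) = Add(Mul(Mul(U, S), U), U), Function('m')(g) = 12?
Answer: 372312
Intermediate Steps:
Function('P')(S, U) = Add(U, Mul(S, Pow(U, 2))) (Function('P')(S, U) = Add(Mul(Mul(S, U), U), U) = Add(Mul(S, Pow(U, 2)), U) = Add(U, Mul(S, Pow(U, 2))))
Add(Function('m')(5), Mul(Function('P')(-7, -12), -365)) = Add(12, Mul(Mul(-12, Add(1, Mul(-7, -12))), -365)) = Add(12, Mul(Mul(-12, Add(1, 84)), -365)) = Add(12, Mul(Mul(-12, 85), -365)) = Add(12, Mul(-1020, -365)) = Add(12, 372300) = 372312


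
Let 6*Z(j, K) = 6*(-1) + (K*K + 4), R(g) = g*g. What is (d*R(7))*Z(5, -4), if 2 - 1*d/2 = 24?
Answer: -15092/3 ≈ -5030.7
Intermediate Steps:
R(g) = g**2
Z(j, K) = -1/3 + K**2/6 (Z(j, K) = (6*(-1) + (K*K + 4))/6 = (-6 + (K**2 + 4))/6 = (-6 + (4 + K**2))/6 = (-2 + K**2)/6 = -1/3 + K**2/6)
d = -44 (d = 4 - 2*24 = 4 - 48 = -44)
(d*R(7))*Z(5, -4) = (-44*7**2)*(-1/3 + (1/6)*(-4)**2) = (-44*49)*(-1/3 + (1/6)*16) = -2156*(-1/3 + 8/3) = -2156*7/3 = -15092/3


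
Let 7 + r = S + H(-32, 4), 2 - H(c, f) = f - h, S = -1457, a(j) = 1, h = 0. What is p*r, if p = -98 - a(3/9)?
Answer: 145134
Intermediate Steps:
H(c, f) = 2 - f (H(c, f) = 2 - (f - 1*0) = 2 - (f + 0) = 2 - f)
r = -1466 (r = -7 + (-1457 + (2 - 1*4)) = -7 + (-1457 + (2 - 4)) = -7 + (-1457 - 2) = -7 - 1459 = -1466)
p = -99 (p = -98 - 1*1 = -98 - 1 = -99)
p*r = -99*(-1466) = 145134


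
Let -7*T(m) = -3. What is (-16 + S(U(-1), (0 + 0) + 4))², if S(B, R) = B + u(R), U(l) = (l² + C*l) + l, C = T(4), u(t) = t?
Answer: 7569/49 ≈ 154.47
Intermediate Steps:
T(m) = 3/7 (T(m) = -⅐*(-3) = 3/7)
C = 3/7 ≈ 0.42857
U(l) = l² + 10*l/7 (U(l) = (l² + 3*l/7) + l = l² + 10*l/7)
S(B, R) = B + R
(-16 + S(U(-1), (0 + 0) + 4))² = (-16 + ((⅐)*(-1)*(10 + 7*(-1)) + ((0 + 0) + 4)))² = (-16 + ((⅐)*(-1)*(10 - 7) + (0 + 4)))² = (-16 + ((⅐)*(-1)*3 + 4))² = (-16 + (-3/7 + 4))² = (-16 + 25/7)² = (-87/7)² = 7569/49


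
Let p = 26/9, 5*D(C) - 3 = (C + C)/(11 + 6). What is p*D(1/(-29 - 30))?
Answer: 78182/45135 ≈ 1.7322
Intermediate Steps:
D(C) = ⅗ + 2*C/85 (D(C) = ⅗ + ((C + C)/(11 + 6))/5 = ⅗ + ((2*C)/17)/5 = ⅗ + ((2*C)*(1/17))/5 = ⅗ + (2*C/17)/5 = ⅗ + 2*C/85)
p = 26/9 (p = 26*(⅑) = 26/9 ≈ 2.8889)
p*D(1/(-29 - 30)) = 26*(⅗ + 2/(85*(-29 - 30)))/9 = 26*(⅗ + (2/85)/(-59))/9 = 26*(⅗ + (2/85)*(-1/59))/9 = 26*(⅗ - 2/5015)/9 = (26/9)*(3007/5015) = 78182/45135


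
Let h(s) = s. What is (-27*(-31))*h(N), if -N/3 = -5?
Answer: 12555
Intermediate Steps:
N = 15 (N = -3*(-5) = 15)
(-27*(-31))*h(N) = -27*(-31)*15 = 837*15 = 12555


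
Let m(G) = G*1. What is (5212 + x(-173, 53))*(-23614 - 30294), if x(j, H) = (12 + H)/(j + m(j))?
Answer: -48605797798/173 ≈ -2.8096e+8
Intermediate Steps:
m(G) = G
x(j, H) = (12 + H)/(2*j) (x(j, H) = (12 + H)/(j + j) = (12 + H)/((2*j)) = (12 + H)*(1/(2*j)) = (12 + H)/(2*j))
(5212 + x(-173, 53))*(-23614 - 30294) = (5212 + (1/2)*(12 + 53)/(-173))*(-23614 - 30294) = (5212 + (1/2)*(-1/173)*65)*(-53908) = (5212 - 65/346)*(-53908) = (1803287/346)*(-53908) = -48605797798/173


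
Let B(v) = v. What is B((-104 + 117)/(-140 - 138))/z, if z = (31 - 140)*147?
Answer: 13/4454394 ≈ 2.9185e-6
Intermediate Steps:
z = -16023 (z = -109*147 = -16023)
B((-104 + 117)/(-140 - 138))/z = ((-104 + 117)/(-140 - 138))/(-16023) = (13/(-278))*(-1/16023) = (13*(-1/278))*(-1/16023) = -13/278*(-1/16023) = 13/4454394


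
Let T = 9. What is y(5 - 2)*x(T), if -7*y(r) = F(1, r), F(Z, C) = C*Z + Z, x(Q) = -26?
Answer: 104/7 ≈ 14.857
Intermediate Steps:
F(Z, C) = Z + C*Z
y(r) = -⅐ - r/7 (y(r) = -(1 + r)/7 = -⅐ - r/7)
y(5 - 2)*x(T) = (-⅐ - (5 - 2)/7)*(-26) = (-⅐ - ⅐*3)*(-26) = (-⅐ - 3/7)*(-26) = -4/7*(-26) = 104/7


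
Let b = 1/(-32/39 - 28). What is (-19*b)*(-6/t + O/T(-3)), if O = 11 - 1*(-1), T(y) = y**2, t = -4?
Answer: 4199/2248 ≈ 1.8679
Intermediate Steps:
b = -39/1124 (b = 1/(-32*1/39 - 28) = 1/(-32/39 - 28) = 1/(-1124/39) = -39/1124 ≈ -0.034698)
O = 12 (O = 11 + 1 = 12)
(-19*b)*(-6/t + O/T(-3)) = (-19*(-39/1124))*(-6/(-4) + 12/((-3)**2)) = 741*(-6*(-1/4) + 12/9)/1124 = 741*(3/2 + 12*(1/9))/1124 = 741*(3/2 + 4/3)/1124 = (741/1124)*(17/6) = 4199/2248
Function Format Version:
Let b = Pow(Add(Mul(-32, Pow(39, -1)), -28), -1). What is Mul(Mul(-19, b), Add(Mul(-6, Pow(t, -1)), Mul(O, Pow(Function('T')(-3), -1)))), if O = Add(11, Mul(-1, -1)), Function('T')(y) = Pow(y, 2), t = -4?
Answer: Rational(4199, 2248) ≈ 1.8679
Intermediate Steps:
b = Rational(-39, 1124) (b = Pow(Add(Mul(-32, Rational(1, 39)), -28), -1) = Pow(Add(Rational(-32, 39), -28), -1) = Pow(Rational(-1124, 39), -1) = Rational(-39, 1124) ≈ -0.034698)
O = 12 (O = Add(11, 1) = 12)
Mul(Mul(-19, b), Add(Mul(-6, Pow(t, -1)), Mul(O, Pow(Function('T')(-3), -1)))) = Mul(Mul(-19, Rational(-39, 1124)), Add(Mul(-6, Pow(-4, -1)), Mul(12, Pow(Pow(-3, 2), -1)))) = Mul(Rational(741, 1124), Add(Mul(-6, Rational(-1, 4)), Mul(12, Pow(9, -1)))) = Mul(Rational(741, 1124), Add(Rational(3, 2), Mul(12, Rational(1, 9)))) = Mul(Rational(741, 1124), Add(Rational(3, 2), Rational(4, 3))) = Mul(Rational(741, 1124), Rational(17, 6)) = Rational(4199, 2248)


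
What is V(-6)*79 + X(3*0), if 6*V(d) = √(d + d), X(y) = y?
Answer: 79*I*√3/3 ≈ 45.611*I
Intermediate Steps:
V(d) = √2*√d/6 (V(d) = √(d + d)/6 = √(2*d)/6 = (√2*√d)/6 = √2*√d/6)
V(-6)*79 + X(3*0) = (√2*√(-6)/6)*79 + 3*0 = (√2*(I*√6)/6)*79 + 0 = (I*√3/3)*79 + 0 = 79*I*√3/3 + 0 = 79*I*√3/3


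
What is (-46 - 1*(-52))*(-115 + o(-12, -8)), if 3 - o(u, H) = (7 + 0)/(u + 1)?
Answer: -7350/11 ≈ -668.18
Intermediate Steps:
o(u, H) = 3 - 7/(1 + u) (o(u, H) = 3 - (7 + 0)/(u + 1) = 3 - 7/(1 + u))
(-46 - 1*(-52))*(-115 + o(-12, -8)) = (-46 - 1*(-52))*(-115 + (-4 + 3*(-12))/(1 - 12)) = (-46 + 52)*(-115 + (-4 - 36)/(-11)) = 6*(-115 - 1/11*(-40)) = 6*(-115 + 40/11) = 6*(-1225/11) = -7350/11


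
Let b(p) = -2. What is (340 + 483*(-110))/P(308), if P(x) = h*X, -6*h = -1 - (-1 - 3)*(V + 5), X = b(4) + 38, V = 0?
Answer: 26395/57 ≈ 463.07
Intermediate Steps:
X = 36 (X = -2 + 38 = 36)
h = -19/6 (h = -(-1 - (-1 - 3)*(0 + 5))/6 = -(-1 - (-4)*5)/6 = -(-1 - 1*(-20))/6 = -(-1 + 20)/6 = -⅙*19 = -19/6 ≈ -3.1667)
P(x) = -114 (P(x) = -19/6*36 = -114)
(340 + 483*(-110))/P(308) = (340 + 483*(-110))/(-114) = (340 - 53130)*(-1/114) = -52790*(-1/114) = 26395/57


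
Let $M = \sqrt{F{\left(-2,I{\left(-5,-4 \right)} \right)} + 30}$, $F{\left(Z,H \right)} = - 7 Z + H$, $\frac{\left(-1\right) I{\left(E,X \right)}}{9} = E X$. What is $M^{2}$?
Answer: $-136$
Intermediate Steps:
$I{\left(E,X \right)} = - 9 E X$
$F{\left(Z,H \right)} = H - 7 Z$
$M = 2 i \sqrt{34}$ ($M = \sqrt{\left(\left(-9\right) \left(-5\right) \left(-4\right) - -14\right) + 30} = \sqrt{\left(-180 + 14\right) + 30} = \sqrt{-166 + 30} = \sqrt{-136} = 2 i \sqrt{34} \approx 11.662 i$)
$M^{2} = \left(2 i \sqrt{34}\right)^{2} = -136$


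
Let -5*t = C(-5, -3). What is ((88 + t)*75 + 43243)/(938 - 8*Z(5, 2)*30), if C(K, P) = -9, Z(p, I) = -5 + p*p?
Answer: -24989/1931 ≈ -12.941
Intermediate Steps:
Z(p, I) = -5 + p**2
t = 9/5 (t = -1/5*(-9) = 9/5 ≈ 1.8000)
((88 + t)*75 + 43243)/(938 - 8*Z(5, 2)*30) = ((88 + 9/5)*75 + 43243)/(938 - 8*(-5 + 5**2)*30) = ((449/5)*75 + 43243)/(938 - 8*(-5 + 25)*30) = (6735 + 43243)/(938 - 8*20*30) = 49978/(938 - 160*30) = 49978/(938 - 4800) = 49978/(-3862) = 49978*(-1/3862) = -24989/1931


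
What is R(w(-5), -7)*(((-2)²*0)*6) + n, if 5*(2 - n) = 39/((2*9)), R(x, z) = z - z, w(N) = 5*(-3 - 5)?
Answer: 47/30 ≈ 1.5667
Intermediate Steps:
w(N) = -40 (w(N) = 5*(-8) = -40)
R(x, z) = 0
n = 47/30 (n = 2 - 39/(5*(2*9)) = 2 - 39/(5*18) = 2 - ⅕*13/6 = 2 - 13/30 = 47/30 ≈ 1.5667)
R(w(-5), -7)*(((-2)²*0)*6) + n = 0*(((-2)²*0)*6) + 47/30 = 0*((4*0)*6) + 47/30 = 0*(0*6) + 47/30 = 0*0 + 47/30 = 0 + 47/30 = 47/30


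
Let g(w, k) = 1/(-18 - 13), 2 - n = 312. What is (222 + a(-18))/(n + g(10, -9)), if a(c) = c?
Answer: -6324/9611 ≈ -0.65800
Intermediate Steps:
n = -310 (n = 2 - 1*312 = 2 - 312 = -310)
g(w, k) = -1/31 (g(w, k) = 1/(-31) = -1/31)
(222 + a(-18))/(n + g(10, -9)) = (222 - 18)/(-310 - 1/31) = 204/(-9611/31) = 204*(-31/9611) = -6324/9611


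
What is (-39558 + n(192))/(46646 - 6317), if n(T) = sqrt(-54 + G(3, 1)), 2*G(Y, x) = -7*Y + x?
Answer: -13186/13443 + 8*I/40329 ≈ -0.98088 + 0.00019837*I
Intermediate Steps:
G(Y, x) = x/2 - 7*Y/2 (G(Y, x) = (-7*Y + x)/2 = (x - 7*Y)/2 = x/2 - 7*Y/2)
n(T) = 8*I (n(T) = sqrt(-54 + ((1/2)*1 - 7/2*3)) = sqrt(-54 + (1/2 - 21/2)) = sqrt(-54 - 10) = sqrt(-64) = 8*I)
(-39558 + n(192))/(46646 - 6317) = (-39558 + 8*I)/(46646 - 6317) = (-39558 + 8*I)/40329 = (-39558 + 8*I)*(1/40329) = -13186/13443 + 8*I/40329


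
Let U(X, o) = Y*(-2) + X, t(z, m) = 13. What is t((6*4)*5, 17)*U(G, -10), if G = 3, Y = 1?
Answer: 13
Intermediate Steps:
U(X, o) = -2 + X (U(X, o) = 1*(-2) + X = -2 + X)
t((6*4)*5, 17)*U(G, -10) = 13*(-2 + 3) = 13*1 = 13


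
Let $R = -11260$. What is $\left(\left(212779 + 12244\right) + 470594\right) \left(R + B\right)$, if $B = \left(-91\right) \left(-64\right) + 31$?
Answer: $-3759809885$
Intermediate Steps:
$B = 5855$ ($B = 5824 + 31 = 5855$)
$\left(\left(212779 + 12244\right) + 470594\right) \left(R + B\right) = \left(\left(212779 + 12244\right) + 470594\right) \left(-11260 + 5855\right) = \left(225023 + 470594\right) \left(-5405\right) = 695617 \left(-5405\right) = -3759809885$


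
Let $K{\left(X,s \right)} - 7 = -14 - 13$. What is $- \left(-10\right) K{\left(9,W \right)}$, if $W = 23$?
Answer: $-200$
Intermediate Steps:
$K{\left(X,s \right)} = -20$ ($K{\left(X,s \right)} = 7 - 27 = -20$)
$- \left(-10\right) K{\left(9,W \right)} = - \left(-10\right) \left(-20\right) = \left(-1\right) 200 = -200$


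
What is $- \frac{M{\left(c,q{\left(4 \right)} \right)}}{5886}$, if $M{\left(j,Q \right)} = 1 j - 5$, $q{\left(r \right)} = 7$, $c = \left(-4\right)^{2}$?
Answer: $- \frac{11}{5886} \approx -0.0018688$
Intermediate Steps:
$c = 16$
$M{\left(j,Q \right)} = -5 + j$ ($M{\left(j,Q \right)} = j - 5 = -5 + j$)
$- \frac{M{\left(c,q{\left(4 \right)} \right)}}{5886} = - \frac{-5 + 16}{5886} = - \frac{11}{5886}$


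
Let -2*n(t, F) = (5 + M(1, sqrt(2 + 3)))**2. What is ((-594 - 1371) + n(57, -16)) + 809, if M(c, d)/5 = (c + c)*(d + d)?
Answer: -4337/2 - 100*sqrt(5) ≈ -2392.1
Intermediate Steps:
M(c, d) = 20*c*d (M(c, d) = 5*((c + c)*(d + d)) = 5*((2*c)*(2*d)) = 5*(4*c*d) = 20*c*d)
n(t, F) = -(5 + 20*sqrt(5))**2/2 (n(t, F) = -(5 + 20*1*sqrt(2 + 3))**2/2 = -(5 + 20*1*sqrt(5))**2/2 = -(5 + 20*sqrt(5))**2/2)
((-594 - 1371) + n(57, -16)) + 809 = ((-594 - 1371) + (-2025/2 - 100*sqrt(5))) + 809 = (-1965 + (-2025/2 - 100*sqrt(5))) + 809 = (-5955/2 - 100*sqrt(5)) + 809 = -4337/2 - 100*sqrt(5)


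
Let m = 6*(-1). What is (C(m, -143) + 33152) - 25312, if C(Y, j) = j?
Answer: 7697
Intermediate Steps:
m = -6
(C(m, -143) + 33152) - 25312 = (-143 + 33152) - 25312 = 33009 - 25312 = 7697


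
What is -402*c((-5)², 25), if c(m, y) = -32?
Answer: 12864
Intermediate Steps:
-402*c((-5)², 25) = -402*(-32) = 12864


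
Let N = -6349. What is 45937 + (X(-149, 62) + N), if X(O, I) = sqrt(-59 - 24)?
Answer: 39588 + I*sqrt(83) ≈ 39588.0 + 9.1104*I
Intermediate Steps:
X(O, I) = I*sqrt(83) (X(O, I) = sqrt(-83) = I*sqrt(83))
45937 + (X(-149, 62) + N) = 45937 + (I*sqrt(83) - 6349) = 45937 + (-6349 + I*sqrt(83)) = 39588 + I*sqrt(83)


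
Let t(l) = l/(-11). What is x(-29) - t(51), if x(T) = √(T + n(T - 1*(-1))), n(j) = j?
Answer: 51/11 + I*√57 ≈ 4.6364 + 7.5498*I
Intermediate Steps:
x(T) = √(1 + 2*T) (x(T) = √(T + (T - 1*(-1))) = √(T + (T + 1)) = √(T + (1 + T)) = √(1 + 2*T))
t(l) = -l/11 (t(l) = l*(-1/11) = -l/11)
x(-29) - t(51) = √(1 + 2*(-29)) - (-1)*51/11 = √(1 - 58) - 1*(-51/11) = √(-57) + 51/11 = I*√57 + 51/11 = 51/11 + I*√57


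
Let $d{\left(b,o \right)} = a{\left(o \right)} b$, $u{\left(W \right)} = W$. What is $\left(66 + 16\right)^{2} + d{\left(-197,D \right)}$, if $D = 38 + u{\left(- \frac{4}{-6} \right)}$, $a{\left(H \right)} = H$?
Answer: $- \frac{2680}{3} \approx -893.33$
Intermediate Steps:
$D = \frac{116}{3}$ ($D = 38 - \frac{4}{-6} = 38 - - \frac{2}{3} = 38 + \frac{2}{3} = \frac{116}{3} \approx 38.667$)
$d{\left(b,o \right)} = b o$ ($d{\left(b,o \right)} = o b = b o$)
$\left(66 + 16\right)^{2} + d{\left(-197,D \right)} = \left(66 + 16\right)^{2} - \frac{22852}{3} = 82^{2} - \frac{22852}{3} = 6724 - \frac{22852}{3} = - \frac{2680}{3}$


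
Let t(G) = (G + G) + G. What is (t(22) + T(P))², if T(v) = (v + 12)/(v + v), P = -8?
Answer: 69169/16 ≈ 4323.1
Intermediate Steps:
t(G) = 3*G (t(G) = 2*G + G = 3*G)
T(v) = (12 + v)/(2*v) (T(v) = (12 + v)/((2*v)) = (12 + v)*(1/(2*v)) = (12 + v)/(2*v))
(t(22) + T(P))² = (3*22 + (½)*(12 - 8)/(-8))² = (66 + (½)*(-⅛)*4)² = (66 - ¼)² = (263/4)² = 69169/16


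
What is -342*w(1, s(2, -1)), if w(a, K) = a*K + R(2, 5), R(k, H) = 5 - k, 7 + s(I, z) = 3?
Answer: 342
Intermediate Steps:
s(I, z) = -4 (s(I, z) = -7 + 3 = -4)
w(a, K) = 3 + K*a (w(a, K) = a*K + (5 - 1*2) = K*a + (5 - 2) = K*a + 3 = 3 + K*a)
-342*w(1, s(2, -1)) = -342*(3 - 4*1) = -342*(3 - 4) = -342*(-1) = 342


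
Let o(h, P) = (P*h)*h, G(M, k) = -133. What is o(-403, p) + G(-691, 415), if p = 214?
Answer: 34755393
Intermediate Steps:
o(h, P) = P*h²
o(-403, p) + G(-691, 415) = 214*(-403)² - 133 = 214*162409 - 133 = 34755526 - 133 = 34755393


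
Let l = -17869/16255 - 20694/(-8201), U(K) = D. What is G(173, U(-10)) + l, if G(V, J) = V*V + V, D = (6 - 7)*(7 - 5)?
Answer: 4013004827311/133307255 ≈ 30103.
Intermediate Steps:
D = -2 (D = -1*2 = -2)
U(K) = -2
G(V, J) = V + V**2 (G(V, J) = V**2 + V = V + V**2)
l = 189837301/133307255 (l = -17869*1/16255 - 20694*(-1/8201) = -17869/16255 + 20694/8201 = 189837301/133307255 ≈ 1.4241)
G(173, U(-10)) + l = 173*(1 + 173) + 189837301/133307255 = 173*174 + 189837301/133307255 = 30102 + 189837301/133307255 = 4013004827311/133307255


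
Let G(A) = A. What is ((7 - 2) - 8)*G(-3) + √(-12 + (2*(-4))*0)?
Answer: 9 + 2*I*√3 ≈ 9.0 + 3.4641*I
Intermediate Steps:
((7 - 2) - 8)*G(-3) + √(-12 + (2*(-4))*0) = ((7 - 2) - 8)*(-3) + √(-12 + (2*(-4))*0) = (5 - 8)*(-3) + √(-12 - 8*0) = -3*(-3) + √(-12 + 0) = 9 + √(-12) = 9 + 2*I*√3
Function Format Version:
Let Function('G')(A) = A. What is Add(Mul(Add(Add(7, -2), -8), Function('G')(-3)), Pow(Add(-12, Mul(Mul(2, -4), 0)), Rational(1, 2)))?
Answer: Add(9, Mul(2, I, Pow(3, Rational(1, 2)))) ≈ Add(9.0000, Mul(3.4641, I))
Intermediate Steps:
Add(Mul(Add(Add(7, -2), -8), Function('G')(-3)), Pow(Add(-12, Mul(Mul(2, -4), 0)), Rational(1, 2))) = Add(Mul(Add(Add(7, -2), -8), -3), Pow(Add(-12, Mul(Mul(2, -4), 0)), Rational(1, 2))) = Add(Mul(Add(5, -8), -3), Pow(Add(-12, Mul(-8, 0)), Rational(1, 2))) = Add(Mul(-3, -3), Pow(Add(-12, 0), Rational(1, 2))) = Add(9, Pow(-12, Rational(1, 2))) = Add(9, Mul(2, I, Pow(3, Rational(1, 2))))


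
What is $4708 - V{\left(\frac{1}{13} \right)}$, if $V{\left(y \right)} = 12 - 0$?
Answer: $4696$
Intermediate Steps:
$V{\left(y \right)} = 12$ ($V{\left(y \right)} = 12 + 0 = 12$)
$4708 - V{\left(\frac{1}{13} \right)} = 4708 - 12 = 4696$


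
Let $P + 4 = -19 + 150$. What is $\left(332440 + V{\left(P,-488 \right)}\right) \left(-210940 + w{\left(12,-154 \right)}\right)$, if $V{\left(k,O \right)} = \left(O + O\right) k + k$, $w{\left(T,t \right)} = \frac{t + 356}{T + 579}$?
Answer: $- \frac{26007059486870}{591} \approx -4.4005 \cdot 10^{10}$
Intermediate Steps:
$w{\left(T,t \right)} = \frac{356 + t}{579 + T}$
$P = 127$ ($P = -4 + \left(-19 + 150\right) = -4 + 131 = 127$)
$V{\left(k,O \right)} = k + 2 O k$ ($V{\left(k,O \right)} = 2 O k + k = k + 2 O k$)
$\left(332440 + V{\left(P,-488 \right)}\right) \left(-210940 + w{\left(12,-154 \right)}\right) = \left(332440 + 127 \left(1 + 2 \left(-488\right)\right)\right) \left(-210940 + \frac{356 - 154}{579 + 12}\right) = \left(332440 + 127 \left(1 - 976\right)\right) \left(-210940 + \frac{1}{591} \cdot 202\right) = \left(332440 + 127 \left(-975\right)\right) \left(-210940 + \frac{1}{591} \cdot 202\right) = \left(332440 - 123825\right) \left(-210940 + \frac{202}{591}\right) = 208615 \left(- \frac{124665338}{591}\right) = - \frac{26007059486870}{591}$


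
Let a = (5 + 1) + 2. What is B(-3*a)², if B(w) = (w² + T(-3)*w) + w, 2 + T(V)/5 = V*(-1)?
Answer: 186624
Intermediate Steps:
a = 8 (a = 6 + 2 = 8)
T(V) = -10 - 5*V (T(V) = -10 + 5*(V*(-1)) = -10 + 5*(-V) = -10 - 5*V)
B(w) = w² + 6*w (B(w) = (w² + (-10 - 5*(-3))*w) + w = (w² + (-10 + 15)*w) + w = (w² + 5*w) + w = w² + 6*w)
B(-3*a)² = ((-3*8)*(6 - 3*8))² = (-24*(6 - 24))² = (-24*(-18))² = 432² = 186624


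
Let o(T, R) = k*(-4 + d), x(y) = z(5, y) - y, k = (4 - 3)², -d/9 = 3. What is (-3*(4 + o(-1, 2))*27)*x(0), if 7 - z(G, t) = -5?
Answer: 26244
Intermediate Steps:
d = -27 (d = -9*3 = -27)
z(G, t) = 12 (z(G, t) = 7 - 1*(-5) = 7 + 5 = 12)
k = 1 (k = 1² = 1)
x(y) = 12 - y
o(T, R) = -31 (o(T, R) = 1*(-4 - 27) = 1*(-31) = -31)
(-3*(4 + o(-1, 2))*27)*x(0) = (-3*(4 - 31)*27)*(12 - 1*0) = (-3*(-27)*27)*(12 + 0) = (81*27)*12 = 2187*12 = 26244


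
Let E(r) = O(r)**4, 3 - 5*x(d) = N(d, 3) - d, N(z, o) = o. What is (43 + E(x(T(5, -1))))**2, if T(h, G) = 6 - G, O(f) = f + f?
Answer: 4262914681/390625 ≈ 10913.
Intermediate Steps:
O(f) = 2*f
x(d) = d/5 (x(d) = 3/5 - (3 - d)/5 = 3/5 + (-3/5 + d/5) = d/5)
E(r) = 16*r**4 (E(r) = (2*r)**4 = 16*r**4)
(43 + E(x(T(5, -1))))**2 = (43 + 16*((6 - 1*(-1))/5)**4)**2 = (43 + 16*((6 + 1)/5)**4)**2 = (43 + 16*((1/5)*7)**4)**2 = (43 + 16*(7/5)**4)**2 = (43 + 16*(2401/625))**2 = (43 + 38416/625)**2 = (65291/625)**2 = 4262914681/390625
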